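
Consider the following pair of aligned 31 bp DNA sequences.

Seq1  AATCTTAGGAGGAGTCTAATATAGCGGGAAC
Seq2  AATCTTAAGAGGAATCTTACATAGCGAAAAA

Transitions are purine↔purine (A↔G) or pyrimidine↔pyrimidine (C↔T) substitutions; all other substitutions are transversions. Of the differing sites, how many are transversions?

2

Mismatches occur at site 8 (G/A, transition), site 14 (G/A, transition), site 18 (A/T, transversion), site 20 (T/C, transition), site 27 (G/A, transition), site 28 (G/A, transition), site 31 (C/A, transversion).
Of the 7 differences, 5 transitions and 2 transversions, so the answer is 2.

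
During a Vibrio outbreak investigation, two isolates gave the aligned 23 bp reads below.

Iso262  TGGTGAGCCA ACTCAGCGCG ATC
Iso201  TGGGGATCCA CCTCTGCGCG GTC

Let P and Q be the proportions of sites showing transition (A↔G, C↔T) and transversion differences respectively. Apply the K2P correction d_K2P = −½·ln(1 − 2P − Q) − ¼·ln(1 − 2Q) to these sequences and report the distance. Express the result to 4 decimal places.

Differing sites — 4:T/G (Tv); 7:G/T (Tv); 11:A/C (Tv); 15:A/T (Tv); 21:A/G (Ti).
Of the 5 differences, 1 transition and 4 transversions over 23 sites: P = 1/23 = 0.043478, Q = 4/23 = 0.173913.
d = −0.5·ln(0.739131) − 0.25·ln(0.652174) = −0.5·(-0.302280) − 0.25·(-0.427444) = 0.2580.

0.2580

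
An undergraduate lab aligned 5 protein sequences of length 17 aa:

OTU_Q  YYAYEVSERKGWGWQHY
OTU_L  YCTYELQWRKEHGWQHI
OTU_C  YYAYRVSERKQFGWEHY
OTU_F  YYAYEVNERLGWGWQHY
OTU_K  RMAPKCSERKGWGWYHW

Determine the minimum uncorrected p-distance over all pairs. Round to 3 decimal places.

Pairwise Hamming distances:
  OTU_Q vs OTU_L: 8
  OTU_Q vs OTU_C: 4
  OTU_Q vs OTU_F: 2
  OTU_Q vs OTU_K: 7
  OTU_L vs OTU_C: 10
  OTU_L vs OTU_F: 9
  OTU_L vs OTU_K: 12
  OTU_C vs OTU_F: 6
  OTU_C vs OTU_K: 9
  OTU_F vs OTU_K: 9
The smallest is 2 mismatches, between OTU_Q and OTU_F; p = 2/17 = 0.118.

0.118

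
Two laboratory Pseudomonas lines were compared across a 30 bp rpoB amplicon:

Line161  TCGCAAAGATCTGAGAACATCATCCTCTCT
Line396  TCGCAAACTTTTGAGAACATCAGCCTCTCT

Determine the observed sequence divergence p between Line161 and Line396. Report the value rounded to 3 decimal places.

0.133

Mismatches occur at site 8 (G↔C), site 9 (A↔T), site 11 (C↔T), site 23 (T↔G).
There are 4 differences over 30 sites, so p = 4/30 = 0.133.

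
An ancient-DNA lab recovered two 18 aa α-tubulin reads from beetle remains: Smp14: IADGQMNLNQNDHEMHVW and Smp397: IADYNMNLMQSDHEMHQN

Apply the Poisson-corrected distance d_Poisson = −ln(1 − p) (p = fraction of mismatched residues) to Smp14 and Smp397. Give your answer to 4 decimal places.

The sequences differ at positions 4 (G/Y), 5 (Q/N), 9 (N/M), 11 (N/S), 17 (V/Q), 18 (W/N).
p = 6/18 = 0.333333.
d = −ln(1 − 0.333333) = −ln(0.666667) = 0.4055.

0.4055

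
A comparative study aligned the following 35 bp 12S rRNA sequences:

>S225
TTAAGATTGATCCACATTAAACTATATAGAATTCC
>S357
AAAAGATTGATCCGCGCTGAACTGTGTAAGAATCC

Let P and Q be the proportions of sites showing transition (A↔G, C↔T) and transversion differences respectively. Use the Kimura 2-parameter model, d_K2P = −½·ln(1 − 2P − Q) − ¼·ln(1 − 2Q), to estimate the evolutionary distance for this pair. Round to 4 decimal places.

0.4384

Differing sites — 1:T/A (Tv); 2:T/A (Tv); 14:A/G (Ti); 16:A/G (Ti); 17:T/C (Ti); 19:A/G (Ti); 24:A/G (Ti); 26:A/G (Ti); 29:G/A (Ti); 30:A/G (Ti); 32:T/A (Tv).
Of the 11 differences, 8 transitions and 3 transversions over 35 sites: P = 8/35 = 0.228571, Q = 3/35 = 0.085714.
d = −0.5·ln(0.457144) − 0.25·ln(0.828572) = −0.5·(-0.782757) − 0.25·(-0.188052) = 0.4384.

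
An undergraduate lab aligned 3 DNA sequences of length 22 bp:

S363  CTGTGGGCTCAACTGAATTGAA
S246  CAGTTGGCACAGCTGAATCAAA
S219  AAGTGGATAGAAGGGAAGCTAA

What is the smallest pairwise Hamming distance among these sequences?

Pairwise Hamming distances:
  S363 vs S246: 6
  S363 vs S219: 11
  S246 vs S219: 10
The smallest is 6, between S363 and S246.

6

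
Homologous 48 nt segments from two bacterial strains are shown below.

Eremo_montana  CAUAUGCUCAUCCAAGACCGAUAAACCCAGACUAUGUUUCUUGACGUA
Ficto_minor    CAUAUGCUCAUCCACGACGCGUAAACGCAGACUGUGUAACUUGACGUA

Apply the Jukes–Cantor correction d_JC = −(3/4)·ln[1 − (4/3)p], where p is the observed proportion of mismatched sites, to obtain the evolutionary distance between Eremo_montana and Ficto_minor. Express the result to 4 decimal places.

0.1885

Mismatches occur at site 15 (A/C), site 19 (C/G), site 20 (G/C), site 21 (A/G), site 27 (C/G), site 34 (A/G), site 38 (U/A), site 39 (U/A).
p = 8/48 = 0.166667.
d = −0.75 · ln(1 − (4/3)·0.166667) = −0.75 · ln(0.777777) = −0.75 · (-0.251315) = 0.1885.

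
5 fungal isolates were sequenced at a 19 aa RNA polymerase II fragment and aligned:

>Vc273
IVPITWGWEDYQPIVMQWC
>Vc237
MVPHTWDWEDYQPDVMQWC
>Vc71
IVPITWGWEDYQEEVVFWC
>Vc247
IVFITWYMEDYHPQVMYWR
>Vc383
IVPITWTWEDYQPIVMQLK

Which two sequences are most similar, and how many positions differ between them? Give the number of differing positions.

3

Pairwise Hamming distances:
  Vc273 vs Vc237: 4
  Vc273 vs Vc71: 4
  Vc273 vs Vc247: 7
  Vc273 vs Vc383: 3
  Vc237 vs Vc71: 7
  Vc237 vs Vc247: 9
  Vc237 vs Vc383: 6
  Vc71 vs Vc247: 9
  Vc71 vs Vc383: 7
  Vc247 vs Vc383: 8
The smallest is 3, between Vc273 and Vc383.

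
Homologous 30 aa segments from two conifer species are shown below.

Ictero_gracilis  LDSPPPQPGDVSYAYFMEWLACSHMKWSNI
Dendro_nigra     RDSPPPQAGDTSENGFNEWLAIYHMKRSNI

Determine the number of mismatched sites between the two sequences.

10

Mismatches occur at site 1 (L→R), site 8 (P→A), site 11 (V→T), site 13 (Y→E), site 14 (A→N), site 15 (Y→G), site 17 (M→N), site 22 (C→I), site 23 (S→Y), site 27 (W→R).
That gives 10 mismatches out of 30 aligned sites, so the Hamming distance is 10.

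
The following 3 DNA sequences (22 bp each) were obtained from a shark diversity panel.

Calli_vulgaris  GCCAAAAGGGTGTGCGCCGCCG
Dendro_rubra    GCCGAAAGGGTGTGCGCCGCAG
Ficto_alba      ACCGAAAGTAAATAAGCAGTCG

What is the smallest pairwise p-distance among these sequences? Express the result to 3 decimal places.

Pairwise Hamming distances:
  Calli_vulgaris vs Dendro_rubra: 2
  Calli_vulgaris vs Ficto_alba: 10
  Dendro_rubra vs Ficto_alba: 10
The smallest is 2 mismatches, between Calli_vulgaris and Dendro_rubra; p = 2/22 = 0.091.

0.091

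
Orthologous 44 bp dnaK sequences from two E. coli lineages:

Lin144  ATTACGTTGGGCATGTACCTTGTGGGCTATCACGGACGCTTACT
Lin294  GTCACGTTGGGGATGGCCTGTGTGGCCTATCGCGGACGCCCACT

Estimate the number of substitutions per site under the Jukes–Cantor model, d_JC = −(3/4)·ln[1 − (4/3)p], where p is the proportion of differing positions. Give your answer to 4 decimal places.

0.3041

Mismatches occur at site 1 (A↔G), site 3 (T↔C), site 12 (C↔G), site 16 (T↔G), site 17 (A↔C), site 19 (C↔T), site 20 (T↔G), site 26 (G↔C), site 32 (A↔G), site 40 (T↔C), site 41 (T↔C).
p = 11/44 = 0.250000.
d = −0.75 · ln(1 − (4/3)·0.250000) = −0.75 · ln(0.666667) = −0.75 · (-0.405465) = 0.3041.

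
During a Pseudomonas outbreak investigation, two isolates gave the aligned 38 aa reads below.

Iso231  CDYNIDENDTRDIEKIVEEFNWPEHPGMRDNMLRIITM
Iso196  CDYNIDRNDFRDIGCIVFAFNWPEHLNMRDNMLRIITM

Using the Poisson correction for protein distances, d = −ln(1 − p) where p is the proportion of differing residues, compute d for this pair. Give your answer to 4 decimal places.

The sequences differ at positions 7 (E/R), 10 (T/F), 14 (E/G), 15 (K/C), 18 (E/F), 19 (E/A), 26 (P/L), 27 (G/N).
p = 8/38 = 0.210526.
d = −ln(1 − 0.210526) = −ln(0.789474) = 0.2364.

0.2364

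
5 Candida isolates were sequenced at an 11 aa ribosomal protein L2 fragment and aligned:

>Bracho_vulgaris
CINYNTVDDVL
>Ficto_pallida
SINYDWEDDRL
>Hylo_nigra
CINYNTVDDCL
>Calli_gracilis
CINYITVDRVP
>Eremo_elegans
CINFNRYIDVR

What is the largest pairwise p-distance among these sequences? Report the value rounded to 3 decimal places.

Pairwise Hamming distances:
  Bracho_vulgaris vs Ficto_pallida: 5
  Bracho_vulgaris vs Hylo_nigra: 1
  Bracho_vulgaris vs Calli_gracilis: 3
  Bracho_vulgaris vs Eremo_elegans: 5
  Ficto_pallida vs Hylo_nigra: 5
  Ficto_pallida vs Calli_gracilis: 7
  Ficto_pallida vs Eremo_elegans: 8
  Hylo_nigra vs Calli_gracilis: 4
  Hylo_nigra vs Eremo_elegans: 6
  Calli_gracilis vs Eremo_elegans: 7
The largest is 8 mismatches, between Ficto_pallida and Eremo_elegans; p = 8/11 = 0.727.

0.727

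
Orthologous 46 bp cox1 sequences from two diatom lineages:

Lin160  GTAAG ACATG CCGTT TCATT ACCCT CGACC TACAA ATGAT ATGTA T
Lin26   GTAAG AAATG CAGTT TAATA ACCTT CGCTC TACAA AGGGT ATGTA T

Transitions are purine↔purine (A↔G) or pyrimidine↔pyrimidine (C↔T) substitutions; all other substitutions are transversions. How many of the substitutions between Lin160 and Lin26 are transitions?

The sequences differ at positions 7 (C/A, transversion), 12 (C/A, transversion), 17 (C/A, transversion), 20 (T/A, transversion), 24 (C/T, transition), 28 (A/C, transversion), 29 (C/T, transition), 37 (T/G, transversion), 39 (A/G, transition).
Of the 9 differences, 3 transitions and 6 transversions, so the answer is 3.

3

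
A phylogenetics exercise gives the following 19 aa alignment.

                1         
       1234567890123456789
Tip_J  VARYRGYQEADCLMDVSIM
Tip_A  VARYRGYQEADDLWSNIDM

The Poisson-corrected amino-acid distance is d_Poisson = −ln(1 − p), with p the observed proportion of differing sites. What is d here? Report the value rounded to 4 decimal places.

0.3795

Differing sites — 12:C/D; 14:M/W; 15:D/S; 16:V/N; 17:S/I; 18:I/D.
p = 6/19 = 0.315789.
d = −ln(1 − 0.315789) = −ln(0.684211) = 0.3795.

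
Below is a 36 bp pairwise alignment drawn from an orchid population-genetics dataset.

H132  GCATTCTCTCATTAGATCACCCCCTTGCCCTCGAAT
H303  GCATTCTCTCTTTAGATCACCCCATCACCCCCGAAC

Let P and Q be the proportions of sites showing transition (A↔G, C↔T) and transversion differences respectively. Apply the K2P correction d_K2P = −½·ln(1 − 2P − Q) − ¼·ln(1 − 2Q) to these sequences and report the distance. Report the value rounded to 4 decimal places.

Differing sites — 11:A/T (Tv); 24:C/A (Tv); 26:T/C (Ti); 27:G/A (Ti); 31:T/C (Ti); 36:T/C (Ti).
Of the 6 differences, 4 transitions and 2 transversions over 36 sites: P = 4/36 = 0.111111, Q = 2/36 = 0.055556.
d = −0.5·ln(0.722222) − 0.25·ln(0.888888) = −0.5·(-0.325423) − 0.25·(-0.117784) = 0.1922.

0.1922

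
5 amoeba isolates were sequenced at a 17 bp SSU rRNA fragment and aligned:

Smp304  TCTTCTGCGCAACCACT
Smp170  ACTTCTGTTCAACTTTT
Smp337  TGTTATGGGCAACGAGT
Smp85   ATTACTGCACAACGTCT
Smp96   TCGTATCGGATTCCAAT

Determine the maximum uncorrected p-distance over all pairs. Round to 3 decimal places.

0.824

Pairwise Hamming distances:
  Smp304 vs Smp170: 6
  Smp304 vs Smp337: 5
  Smp304 vs Smp85: 6
  Smp304 vs Smp96: 8
  Smp170 vs Smp337: 8
  Smp170 vs Smp85: 6
  Smp170 vs Smp96: 12
  Smp337 vs Smp85: 8
  Smp337 vs Smp96: 8
  Smp85 vs Smp96: 14
The largest is 14 mismatches, between Smp85 and Smp96; p = 14/17 = 0.824.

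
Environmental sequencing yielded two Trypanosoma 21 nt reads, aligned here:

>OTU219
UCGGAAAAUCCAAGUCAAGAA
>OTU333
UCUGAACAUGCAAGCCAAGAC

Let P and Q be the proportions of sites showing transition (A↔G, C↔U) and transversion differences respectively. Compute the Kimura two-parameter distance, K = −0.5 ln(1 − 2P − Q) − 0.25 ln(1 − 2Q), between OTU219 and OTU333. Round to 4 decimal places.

0.2881

Mismatches occur at site 3 (G↔U, transversion), site 7 (A↔C, transversion), site 10 (C↔G, transversion), site 15 (U↔C, transition), site 21 (A↔C, transversion).
Of the 5 differences, 1 transition and 4 transversions over 21 sites: P = 1/21 = 0.047619, Q = 4/21 = 0.190476.
d = −0.5·ln(0.714286) − 0.25·ln(0.619048) = −0.5·(-0.336472) − 0.25·(-0.479572) = 0.2881.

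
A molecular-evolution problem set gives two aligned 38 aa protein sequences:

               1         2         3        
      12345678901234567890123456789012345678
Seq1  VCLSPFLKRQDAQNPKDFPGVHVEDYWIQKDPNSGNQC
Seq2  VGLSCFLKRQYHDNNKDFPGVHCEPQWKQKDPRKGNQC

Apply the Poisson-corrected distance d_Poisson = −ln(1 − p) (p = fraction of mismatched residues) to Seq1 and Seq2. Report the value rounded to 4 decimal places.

Differing sites — 2:C/G; 5:P/C; 11:D/Y; 12:A/H; 13:Q/D; 15:P/N; 23:V/C; 25:D/P; 26:Y/Q; 28:I/K; 33:N/R; 34:S/K.
p = 12/38 = 0.315789.
d = −ln(1 − 0.315789) = −ln(0.684211) = 0.3795.

0.3795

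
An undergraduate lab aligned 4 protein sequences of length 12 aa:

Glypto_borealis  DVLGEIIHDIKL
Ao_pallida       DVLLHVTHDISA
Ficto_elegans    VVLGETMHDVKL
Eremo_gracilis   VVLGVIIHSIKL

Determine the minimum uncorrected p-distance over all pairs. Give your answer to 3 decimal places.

Pairwise Hamming distances:
  Glypto_borealis vs Ao_pallida: 6
  Glypto_borealis vs Ficto_elegans: 4
  Glypto_borealis vs Eremo_gracilis: 3
  Ao_pallida vs Ficto_elegans: 8
  Ao_pallida vs Eremo_gracilis: 8
  Ficto_elegans vs Eremo_gracilis: 5
The smallest is 3 mismatches, between Glypto_borealis and Eremo_gracilis; p = 3/12 = 0.250.

0.250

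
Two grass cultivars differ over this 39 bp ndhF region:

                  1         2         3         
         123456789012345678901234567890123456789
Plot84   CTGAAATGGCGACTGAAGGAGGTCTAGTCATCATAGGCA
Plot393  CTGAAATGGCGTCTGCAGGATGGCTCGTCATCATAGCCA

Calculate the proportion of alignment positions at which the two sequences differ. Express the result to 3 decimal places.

The sequences differ at positions 12 (A/T), 16 (A/C), 21 (G/T), 23 (T/G), 26 (A/C), 37 (G/C).
There are 6 differences over 39 sites, so p = 6/39 = 0.154.

0.154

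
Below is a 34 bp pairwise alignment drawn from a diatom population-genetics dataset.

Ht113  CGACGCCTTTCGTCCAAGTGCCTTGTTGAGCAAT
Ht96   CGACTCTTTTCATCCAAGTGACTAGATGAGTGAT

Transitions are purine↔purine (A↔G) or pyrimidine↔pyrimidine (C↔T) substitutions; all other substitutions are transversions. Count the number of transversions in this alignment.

The sequences differ at positions 5 (G/T, transversion), 7 (C/T, transition), 12 (G/A, transition), 21 (C/A, transversion), 24 (T/A, transversion), 26 (T/A, transversion), 31 (C/T, transition), 32 (A/G, transition).
Of the 8 differences, 4 transitions and 4 transversions, so the answer is 4.

4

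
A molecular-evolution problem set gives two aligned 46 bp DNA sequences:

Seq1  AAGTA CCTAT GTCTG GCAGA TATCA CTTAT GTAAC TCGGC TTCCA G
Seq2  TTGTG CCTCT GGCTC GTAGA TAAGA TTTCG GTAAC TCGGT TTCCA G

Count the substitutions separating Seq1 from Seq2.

Mismatches occur at site 1 (A/T), site 2 (A/T), site 5 (A/G), site 9 (A/C), site 12 (T/G), site 15 (G/C), site 17 (C/T), site 23 (T/A), site 24 (C/G), site 26 (C/T), site 29 (A/C), site 30 (T/G), site 40 (C/T).
That gives 13 mismatches out of 46 aligned sites, so the Hamming distance is 13.

13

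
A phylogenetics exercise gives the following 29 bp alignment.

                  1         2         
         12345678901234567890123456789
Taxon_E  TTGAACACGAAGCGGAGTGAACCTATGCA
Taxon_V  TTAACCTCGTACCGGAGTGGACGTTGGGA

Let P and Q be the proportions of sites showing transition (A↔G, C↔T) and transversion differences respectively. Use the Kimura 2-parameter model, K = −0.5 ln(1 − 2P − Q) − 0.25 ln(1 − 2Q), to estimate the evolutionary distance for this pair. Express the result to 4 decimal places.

0.4676

Mismatches occur at site 3 (G/A, transition), site 5 (A/C, transversion), site 7 (A/T, transversion), site 10 (A/T, transversion), site 12 (G/C, transversion), site 20 (A/G, transition), site 23 (C/G, transversion), site 25 (A/T, transversion), site 26 (T/G, transversion), site 28 (C/G, transversion).
Of the 10 differences, 2 transitions and 8 transversions over 29 sites: P = 2/29 = 0.068966, Q = 8/29 = 0.275862.
d = −0.5·ln(0.586206) − 0.25·ln(0.448276) = −0.5·(-0.534084) − 0.25·(-0.802346) = 0.4676.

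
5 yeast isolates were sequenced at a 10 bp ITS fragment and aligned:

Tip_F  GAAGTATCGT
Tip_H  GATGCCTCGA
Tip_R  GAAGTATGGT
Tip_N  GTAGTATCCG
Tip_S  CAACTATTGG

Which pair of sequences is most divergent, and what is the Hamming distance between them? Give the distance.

Pairwise Hamming distances:
  Tip_F vs Tip_H: 4
  Tip_F vs Tip_R: 1
  Tip_F vs Tip_N: 3
  Tip_F vs Tip_S: 4
  Tip_H vs Tip_R: 5
  Tip_H vs Tip_N: 6
  Tip_H vs Tip_S: 7
  Tip_R vs Tip_N: 4
  Tip_R vs Tip_S: 4
  Tip_N vs Tip_S: 5
The largest is 7, between Tip_H and Tip_S.

7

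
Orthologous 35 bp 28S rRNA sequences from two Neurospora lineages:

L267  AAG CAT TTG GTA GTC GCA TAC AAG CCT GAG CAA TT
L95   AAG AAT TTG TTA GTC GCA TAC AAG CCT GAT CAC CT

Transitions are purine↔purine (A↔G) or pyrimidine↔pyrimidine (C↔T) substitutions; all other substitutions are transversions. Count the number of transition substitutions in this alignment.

Differing sites — 4:C/A (Tv); 10:G/T (Tv); 30:G/T (Tv); 33:A/C (Tv); 34:T/C (Ti).
Of the 5 differences, 1 transition and 4 transversions, so the answer is 1.

1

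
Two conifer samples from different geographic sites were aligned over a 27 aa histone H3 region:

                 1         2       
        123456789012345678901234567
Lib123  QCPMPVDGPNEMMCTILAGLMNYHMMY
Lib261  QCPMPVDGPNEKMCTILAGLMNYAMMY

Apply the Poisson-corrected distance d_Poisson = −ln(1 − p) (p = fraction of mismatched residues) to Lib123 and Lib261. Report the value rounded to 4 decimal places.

Mismatches occur at site 12 (M→K), site 24 (H→A).
p = 2/27 = 0.074074.
d = −ln(1 − 0.074074) = −ln(0.925926) = 0.0770.

0.0770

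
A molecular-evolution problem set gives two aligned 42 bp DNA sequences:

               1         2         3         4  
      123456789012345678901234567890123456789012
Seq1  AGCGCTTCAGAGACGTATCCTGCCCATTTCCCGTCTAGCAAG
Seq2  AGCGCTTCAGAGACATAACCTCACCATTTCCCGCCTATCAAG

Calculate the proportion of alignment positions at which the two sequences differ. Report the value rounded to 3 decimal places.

The sequences differ at positions 15 (G/A), 18 (T/A), 22 (G/C), 23 (C/A), 34 (T/C), 38 (G/T).
There are 6 differences over 42 sites, so p = 6/42 = 0.143.

0.143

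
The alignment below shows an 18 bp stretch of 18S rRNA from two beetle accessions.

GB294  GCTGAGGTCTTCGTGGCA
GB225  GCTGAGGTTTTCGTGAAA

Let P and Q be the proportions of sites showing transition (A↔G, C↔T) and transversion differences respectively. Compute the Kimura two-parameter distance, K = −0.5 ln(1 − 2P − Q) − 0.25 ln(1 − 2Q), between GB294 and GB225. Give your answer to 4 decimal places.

Differing sites — 9:C/T (Ti); 16:G/A (Ti); 17:C/A (Tv).
Of the 3 differences, 2 transitions and 1 transversion over 18 sites: P = 2/18 = 0.111111, Q = 1/18 = 0.055556.
d = −0.5·ln(0.722222) − 0.25·ln(0.888888) = −0.5·(-0.325423) − 0.25·(-0.117784) = 0.1922.

0.1922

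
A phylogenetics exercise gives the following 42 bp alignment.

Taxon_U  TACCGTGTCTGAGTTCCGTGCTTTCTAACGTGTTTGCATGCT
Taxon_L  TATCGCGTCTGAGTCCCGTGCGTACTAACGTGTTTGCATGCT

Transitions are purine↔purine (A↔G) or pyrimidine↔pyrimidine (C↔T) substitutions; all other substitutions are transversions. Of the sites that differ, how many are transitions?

3

Mismatches occur at site 3 (C↔T, transition), site 6 (T↔C, transition), site 15 (T↔C, transition), site 22 (T↔G, transversion), site 24 (T↔A, transversion).
Of the 5 differences, 3 transitions and 2 transversions, so the answer is 3.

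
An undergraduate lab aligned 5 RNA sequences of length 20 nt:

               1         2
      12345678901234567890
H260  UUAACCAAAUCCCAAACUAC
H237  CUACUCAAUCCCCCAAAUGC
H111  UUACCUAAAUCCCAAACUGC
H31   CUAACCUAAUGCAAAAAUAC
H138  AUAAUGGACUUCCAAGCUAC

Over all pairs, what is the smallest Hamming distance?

3

Pairwise Hamming distances:
  H260 vs H237: 8
  H260 vs H111: 3
  H260 vs H31: 5
  H260 vs H138: 7
  H237 vs H111: 7
  H237 vs H31: 9
  H237 vs H138: 11
  H111 vs H31: 8
  H111 vs H138: 9
  H31 vs H138: 9
The smallest is 3, between H260 and H111.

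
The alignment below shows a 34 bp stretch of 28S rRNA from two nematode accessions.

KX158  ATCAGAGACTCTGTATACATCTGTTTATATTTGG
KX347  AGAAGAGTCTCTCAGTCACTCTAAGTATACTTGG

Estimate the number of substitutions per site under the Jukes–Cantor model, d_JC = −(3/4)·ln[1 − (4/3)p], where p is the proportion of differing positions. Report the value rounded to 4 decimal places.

Differing sites — 2:T/G; 3:C/A; 8:A/T; 13:G/C; 14:T/A; 15:A/G; 17:A/C; 18:C/A; 19:A/C; 23:G/A; 24:T/A; 25:T/G; 30:T/C.
p = 13/34 = 0.382353.
d = −0.75 · ln(1 − (4/3)·0.382353) = −0.75 · ln(0.490196) = −0.75 · (-0.712950) = 0.5347.

0.5347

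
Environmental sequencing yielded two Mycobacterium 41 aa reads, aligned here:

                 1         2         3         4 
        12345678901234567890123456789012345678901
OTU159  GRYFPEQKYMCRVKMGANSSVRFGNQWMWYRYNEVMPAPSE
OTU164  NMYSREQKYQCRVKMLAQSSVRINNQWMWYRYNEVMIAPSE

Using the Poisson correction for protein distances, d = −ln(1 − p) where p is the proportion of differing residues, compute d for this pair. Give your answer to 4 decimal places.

0.2796

The sequences differ at positions 1 (G/N), 2 (R/M), 4 (F/S), 5 (P/R), 10 (M/Q), 16 (G/L), 18 (N/Q), 23 (F/I), 24 (G/N), 37 (P/I).
p = 10/41 = 0.243902.
d = −ln(1 − 0.243902) = −ln(0.756098) = 0.2796.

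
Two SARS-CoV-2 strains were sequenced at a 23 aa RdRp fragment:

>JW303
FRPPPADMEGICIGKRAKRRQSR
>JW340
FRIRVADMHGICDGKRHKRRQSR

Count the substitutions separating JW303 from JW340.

6

Differing sites — 3:P/I; 4:P/R; 5:P/V; 9:E/H; 13:I/D; 17:A/H.
That gives 6 mismatches out of 23 aligned sites, so the Hamming distance is 6.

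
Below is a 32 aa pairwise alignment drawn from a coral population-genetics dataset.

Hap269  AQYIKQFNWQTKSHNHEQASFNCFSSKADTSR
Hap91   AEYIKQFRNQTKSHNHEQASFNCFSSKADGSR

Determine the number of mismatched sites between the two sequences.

4

Mismatches occur at site 2 (Q↔E), site 8 (N↔R), site 9 (W↔N), site 30 (T↔G).
That gives 4 mismatches out of 32 aligned sites, so the Hamming distance is 4.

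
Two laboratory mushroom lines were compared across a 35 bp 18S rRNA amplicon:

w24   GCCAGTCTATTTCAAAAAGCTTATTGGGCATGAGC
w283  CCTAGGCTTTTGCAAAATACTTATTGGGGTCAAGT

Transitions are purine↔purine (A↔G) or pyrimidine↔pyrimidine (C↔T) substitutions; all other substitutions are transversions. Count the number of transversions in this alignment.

7

The sequences differ at positions 1 (G/C, transversion), 3 (C/T, transition), 6 (T/G, transversion), 9 (A/T, transversion), 12 (T/G, transversion), 18 (A/T, transversion), 19 (G/A, transition), 29 (C/G, transversion), 30 (A/T, transversion), 31 (T/C, transition), 32 (G/A, transition), 35 (C/T, transition).
Of the 12 differences, 5 transitions and 7 transversions, so the answer is 7.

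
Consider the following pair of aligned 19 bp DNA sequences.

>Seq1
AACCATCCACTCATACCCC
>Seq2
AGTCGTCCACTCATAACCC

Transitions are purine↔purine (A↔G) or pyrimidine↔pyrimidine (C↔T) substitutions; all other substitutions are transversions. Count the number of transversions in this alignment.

Differing sites — 2:A/G (Ti); 3:C/T (Ti); 5:A/G (Ti); 16:C/A (Tv).
Of the 4 differences, 3 transitions and 1 transversion, so the answer is 1.

1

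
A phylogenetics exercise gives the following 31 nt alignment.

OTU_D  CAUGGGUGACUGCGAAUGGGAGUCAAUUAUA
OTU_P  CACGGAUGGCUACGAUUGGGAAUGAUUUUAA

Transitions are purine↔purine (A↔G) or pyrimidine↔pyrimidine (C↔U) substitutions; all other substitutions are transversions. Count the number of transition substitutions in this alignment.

5

Differing sites — 3:U/C (Ti); 6:G/A (Ti); 9:A/G (Ti); 12:G/A (Ti); 16:A/U (Tv); 22:G/A (Ti); 24:C/G (Tv); 26:A/U (Tv); 29:A/U (Tv); 30:U/A (Tv).
Of the 10 differences, 5 transitions and 5 transversions, so the answer is 5.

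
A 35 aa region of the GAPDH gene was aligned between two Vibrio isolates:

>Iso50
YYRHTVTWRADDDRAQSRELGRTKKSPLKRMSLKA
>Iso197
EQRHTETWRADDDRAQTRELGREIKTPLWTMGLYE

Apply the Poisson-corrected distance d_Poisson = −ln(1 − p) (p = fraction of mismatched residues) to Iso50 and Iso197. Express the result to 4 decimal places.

Mismatches occur at site 1 (Y↔E), site 2 (Y↔Q), site 6 (V↔E), site 17 (S↔T), site 23 (T↔E), site 24 (K↔I), site 26 (S↔T), site 29 (K↔W), site 30 (R↔T), site 32 (S↔G), site 34 (K↔Y), site 35 (A↔E).
p = 12/35 = 0.342857.
d = −ln(1 − 0.342857) = −ln(0.657143) = 0.4199.

0.4199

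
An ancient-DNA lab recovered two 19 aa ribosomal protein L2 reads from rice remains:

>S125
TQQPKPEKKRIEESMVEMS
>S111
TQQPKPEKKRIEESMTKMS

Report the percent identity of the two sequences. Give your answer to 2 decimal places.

Mismatches occur at site 16 (V→T), site 17 (E→K).
17 of the 19 sites match, so the percent identity is 17/19 × 100 = 89.47%.

89.47%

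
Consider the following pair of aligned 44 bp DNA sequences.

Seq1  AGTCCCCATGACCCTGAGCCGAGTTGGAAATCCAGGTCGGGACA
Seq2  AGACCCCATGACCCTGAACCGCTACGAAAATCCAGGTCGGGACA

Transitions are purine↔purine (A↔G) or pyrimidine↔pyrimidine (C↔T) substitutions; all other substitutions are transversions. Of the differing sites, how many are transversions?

Mismatches occur at site 3 (T→A, transversion), site 18 (G→A, transition), site 22 (A→C, transversion), site 23 (G→T, transversion), site 24 (T→A, transversion), site 25 (T→C, transition), site 27 (G→A, transition).
Of the 7 differences, 3 transitions and 4 transversions, so the answer is 4.

4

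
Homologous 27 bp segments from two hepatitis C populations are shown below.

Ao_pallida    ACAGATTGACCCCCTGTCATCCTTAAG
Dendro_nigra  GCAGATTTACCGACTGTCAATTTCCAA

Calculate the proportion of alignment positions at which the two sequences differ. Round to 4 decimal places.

0.3704

Mismatches occur at site 1 (A↔G), site 8 (G↔T), site 12 (C↔G), site 13 (C↔A), site 20 (T↔A), site 21 (C↔T), site 22 (C↔T), site 24 (T↔C), site 25 (A↔C), site 27 (G↔A).
There are 10 differences over 27 sites, so p = 10/27 = 0.3704.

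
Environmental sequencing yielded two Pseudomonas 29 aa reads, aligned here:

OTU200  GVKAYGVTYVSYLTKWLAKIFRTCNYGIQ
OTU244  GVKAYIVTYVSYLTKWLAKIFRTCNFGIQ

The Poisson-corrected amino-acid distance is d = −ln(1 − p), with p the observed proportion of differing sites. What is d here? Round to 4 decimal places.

0.0715

The sequences differ at positions 6 (G/I), 26 (Y/F).
p = 2/29 = 0.068966.
d = −ln(1 − 0.068966) = −ln(0.931034) = 0.0715.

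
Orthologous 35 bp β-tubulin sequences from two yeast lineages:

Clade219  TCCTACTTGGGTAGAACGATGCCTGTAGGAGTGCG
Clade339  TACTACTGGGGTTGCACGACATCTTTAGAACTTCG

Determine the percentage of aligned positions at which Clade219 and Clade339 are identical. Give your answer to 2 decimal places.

68.57%

The sequences differ at positions 2 (C/A), 8 (T/G), 13 (A/T), 15 (A/C), 20 (T/C), 21 (G/A), 22 (C/T), 25 (G/T), 29 (G/A), 31 (G/C), 33 (G/T).
24 of the 35 sites match, so the percent identity is 24/35 × 100 = 68.57%.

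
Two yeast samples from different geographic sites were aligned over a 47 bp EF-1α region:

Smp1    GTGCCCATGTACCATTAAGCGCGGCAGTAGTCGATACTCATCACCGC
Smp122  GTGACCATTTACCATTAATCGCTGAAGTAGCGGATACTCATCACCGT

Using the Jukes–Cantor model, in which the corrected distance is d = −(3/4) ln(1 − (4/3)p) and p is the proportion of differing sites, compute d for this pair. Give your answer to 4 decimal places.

0.1931

The sequences differ at positions 4 (C/A), 9 (G/T), 19 (G/T), 23 (G/T), 25 (C/A), 31 (T/C), 32 (C/G), 47 (C/T).
p = 8/47 = 0.170213.
d = −0.75 · ln(1 − (4/3)·0.170213) = −0.75 · ln(0.773049) = −0.75 · (-0.257413) = 0.1931.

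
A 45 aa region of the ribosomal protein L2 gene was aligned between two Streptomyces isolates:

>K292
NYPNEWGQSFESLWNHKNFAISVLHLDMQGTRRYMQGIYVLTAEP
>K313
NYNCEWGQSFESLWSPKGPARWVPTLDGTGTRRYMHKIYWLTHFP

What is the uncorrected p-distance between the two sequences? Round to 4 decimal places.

0.3778

Differing sites — 3:P/N; 4:N/C; 15:N/S; 16:H/P; 18:N/G; 19:F/P; 21:I/R; 22:S/W; 24:L/P; 25:H/T; 28:M/G; 29:Q/T; 36:Q/H; 37:G/K; 40:V/W; 43:A/H; 44:E/F.
There are 17 differences over 45 sites, so p = 17/45 = 0.3778.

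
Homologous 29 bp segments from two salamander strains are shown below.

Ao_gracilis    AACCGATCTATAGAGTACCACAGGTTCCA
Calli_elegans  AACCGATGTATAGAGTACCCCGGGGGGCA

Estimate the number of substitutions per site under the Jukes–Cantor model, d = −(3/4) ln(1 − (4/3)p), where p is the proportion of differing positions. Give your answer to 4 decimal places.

0.2421

The sequences differ at positions 8 (C/G), 20 (A/C), 22 (A/G), 25 (T/G), 26 (T/G), 27 (C/G).
p = 6/29 = 0.206897.
d = −0.75 · ln(1 − (4/3)·0.206897) = −0.75 · ln(0.724137) = −0.75 · (-0.322775) = 0.2421.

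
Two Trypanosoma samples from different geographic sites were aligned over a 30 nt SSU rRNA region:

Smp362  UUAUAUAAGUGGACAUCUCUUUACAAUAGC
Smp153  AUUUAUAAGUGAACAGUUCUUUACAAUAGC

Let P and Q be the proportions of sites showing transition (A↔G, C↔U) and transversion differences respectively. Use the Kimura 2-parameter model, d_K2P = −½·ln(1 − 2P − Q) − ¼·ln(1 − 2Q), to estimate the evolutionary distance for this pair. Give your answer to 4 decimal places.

The sequences differ at positions 1 (U/A, transversion), 3 (A/U, transversion), 12 (G/A, transition), 16 (U/G, transversion), 17 (C/U, transition).
Of the 5 differences, 2 transitions and 3 transversions over 30 sites: P = 2/30 = 0.066667, Q = 3/30 = 0.100000.
d = −0.5·ln(0.766666) − 0.25·ln(0.800000) = −0.5·(-0.265704) − 0.25·(-0.223144) = 0.1886.

0.1886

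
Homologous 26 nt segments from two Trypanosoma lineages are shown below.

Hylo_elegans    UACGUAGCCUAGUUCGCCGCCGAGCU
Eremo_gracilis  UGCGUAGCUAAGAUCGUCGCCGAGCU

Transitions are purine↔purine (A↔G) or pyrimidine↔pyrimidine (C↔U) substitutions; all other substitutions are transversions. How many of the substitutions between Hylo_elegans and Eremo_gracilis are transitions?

3

Differing sites — 2:A/G (Ti); 9:C/U (Ti); 10:U/A (Tv); 13:U/A (Tv); 17:C/U (Ti).
Of the 5 differences, 3 transitions and 2 transversions, so the answer is 3.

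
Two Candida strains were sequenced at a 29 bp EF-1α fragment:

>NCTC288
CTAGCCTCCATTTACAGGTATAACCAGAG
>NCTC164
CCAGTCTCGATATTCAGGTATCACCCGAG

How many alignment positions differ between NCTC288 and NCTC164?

Differing sites — 2:T/C; 5:C/T; 9:C/G; 12:T/A; 14:A/T; 22:A/C; 26:A/C.
That gives 7 mismatches out of 29 aligned sites, so the Hamming distance is 7.

7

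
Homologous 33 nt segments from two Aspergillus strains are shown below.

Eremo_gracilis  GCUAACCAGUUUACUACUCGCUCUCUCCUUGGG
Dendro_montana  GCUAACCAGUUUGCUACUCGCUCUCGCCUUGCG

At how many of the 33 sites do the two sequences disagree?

3

The sequences differ at positions 13 (A/G), 26 (U/G), 32 (G/C).
That gives 3 mismatches out of 33 aligned sites, so the Hamming distance is 3.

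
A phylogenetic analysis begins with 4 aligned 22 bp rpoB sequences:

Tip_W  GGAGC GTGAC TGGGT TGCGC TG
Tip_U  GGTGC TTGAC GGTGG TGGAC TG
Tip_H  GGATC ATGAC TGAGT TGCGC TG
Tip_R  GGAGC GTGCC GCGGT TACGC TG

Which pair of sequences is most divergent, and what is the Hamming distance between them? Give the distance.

9

Pairwise Hamming distances:
  Tip_W vs Tip_U: 7
  Tip_W vs Tip_H: 3
  Tip_W vs Tip_R: 4
  Tip_U vs Tip_H: 8
  Tip_U vs Tip_R: 9
  Tip_H vs Tip_R: 7
The largest is 9, between Tip_U and Tip_R.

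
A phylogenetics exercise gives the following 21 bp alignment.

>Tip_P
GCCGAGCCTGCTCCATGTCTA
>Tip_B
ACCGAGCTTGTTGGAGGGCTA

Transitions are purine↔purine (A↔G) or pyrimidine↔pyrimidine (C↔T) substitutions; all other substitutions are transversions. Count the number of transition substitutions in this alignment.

The sequences differ at positions 1 (G/A, transition), 8 (C/T, transition), 11 (C/T, transition), 13 (C/G, transversion), 14 (C/G, transversion), 16 (T/G, transversion), 18 (T/G, transversion).
Of the 7 differences, 3 transitions and 4 transversions, so the answer is 3.

3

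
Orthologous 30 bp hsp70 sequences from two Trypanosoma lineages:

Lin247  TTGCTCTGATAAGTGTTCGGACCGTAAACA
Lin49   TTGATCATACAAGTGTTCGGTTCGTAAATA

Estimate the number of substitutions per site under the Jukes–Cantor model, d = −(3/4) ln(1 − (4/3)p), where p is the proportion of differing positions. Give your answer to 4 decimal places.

0.2795

The sequences differ at positions 4 (C/A), 7 (T/A), 8 (G/T), 10 (T/C), 21 (A/T), 22 (C/T), 29 (C/T).
p = 7/30 = 0.233333.
d = −0.75 · ln(1 − (4/3)·0.233333) = −0.75 · ln(0.688889) = −0.75 · (-0.372675) = 0.2795.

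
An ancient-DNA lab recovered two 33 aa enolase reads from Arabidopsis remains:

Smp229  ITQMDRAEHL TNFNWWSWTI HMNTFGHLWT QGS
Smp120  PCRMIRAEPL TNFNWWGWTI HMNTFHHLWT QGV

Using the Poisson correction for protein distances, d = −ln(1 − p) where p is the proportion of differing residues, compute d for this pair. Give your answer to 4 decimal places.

0.2776

Differing sites — 1:I/P; 2:T/C; 3:Q/R; 5:D/I; 9:H/P; 17:S/G; 26:G/H; 33:S/V.
p = 8/33 = 0.242424.
d = −ln(1 − 0.242424) = −ln(0.757576) = 0.2776.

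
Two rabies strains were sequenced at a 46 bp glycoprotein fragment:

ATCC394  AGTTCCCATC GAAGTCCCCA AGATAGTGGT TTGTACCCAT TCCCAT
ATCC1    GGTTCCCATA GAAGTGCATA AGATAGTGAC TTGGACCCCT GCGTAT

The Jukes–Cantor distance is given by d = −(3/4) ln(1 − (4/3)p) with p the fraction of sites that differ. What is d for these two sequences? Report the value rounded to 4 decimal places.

The sequences differ at positions 1 (A/G), 10 (C/A), 16 (C/G), 18 (C/A), 19 (C/T), 29 (G/A), 30 (T/C), 34 (T/G), 39 (A/C), 41 (T/G), 43 (C/G), 44 (C/T).
p = 12/46 = 0.260870.
d = −0.75 · ln(1 − (4/3)·0.260870) = −0.75 · ln(0.652173) = −0.75 · (-0.427445) = 0.3206.

0.3206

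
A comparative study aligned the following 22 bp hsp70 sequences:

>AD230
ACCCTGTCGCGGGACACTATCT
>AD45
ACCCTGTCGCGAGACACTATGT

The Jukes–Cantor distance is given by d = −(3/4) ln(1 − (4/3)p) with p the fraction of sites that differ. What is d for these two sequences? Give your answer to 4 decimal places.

0.0969

Mismatches occur at site 12 (G→A), site 21 (C→G).
p = 2/22 = 0.090909.
d = −0.75 · ln(1 − (4/3)·0.090909) = −0.75 · ln(0.878788) = −0.75 · (-0.129212) = 0.0969.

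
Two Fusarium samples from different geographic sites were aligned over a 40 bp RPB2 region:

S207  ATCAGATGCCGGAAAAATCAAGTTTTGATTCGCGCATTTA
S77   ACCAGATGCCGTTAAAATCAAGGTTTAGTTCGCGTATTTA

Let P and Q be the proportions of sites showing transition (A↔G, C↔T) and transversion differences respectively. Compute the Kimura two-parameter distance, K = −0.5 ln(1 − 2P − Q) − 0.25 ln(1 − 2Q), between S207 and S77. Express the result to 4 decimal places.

The sequences differ at positions 2 (T/C, transition), 12 (G/T, transversion), 13 (A/T, transversion), 23 (T/G, transversion), 27 (G/A, transition), 28 (A/G, transition), 35 (C/T, transition).
Of the 7 differences, 4 transitions and 3 transversions over 40 sites: P = 4/40 = 0.100000, Q = 3/40 = 0.075000.
d = −0.5·ln(0.725000) − 0.25·ln(0.850000) = −0.5·(-0.321584) − 0.25·(-0.162519) = 0.2014.

0.2014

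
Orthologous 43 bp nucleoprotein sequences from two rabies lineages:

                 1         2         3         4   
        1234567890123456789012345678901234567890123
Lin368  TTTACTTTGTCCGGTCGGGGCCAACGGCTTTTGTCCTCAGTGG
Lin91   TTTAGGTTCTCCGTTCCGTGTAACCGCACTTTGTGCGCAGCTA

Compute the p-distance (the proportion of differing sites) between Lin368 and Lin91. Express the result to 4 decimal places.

0.3953

Differing sites — 5:C/G; 6:T/G; 9:G/C; 14:G/T; 17:G/C; 19:G/T; 21:C/T; 22:C/A; 24:A/C; 27:G/C; 28:C/A; 29:T/C; 35:C/G; 37:T/G; 41:T/C; 42:G/T; 43:G/A.
There are 17 differences over 43 sites, so p = 17/43 = 0.3953.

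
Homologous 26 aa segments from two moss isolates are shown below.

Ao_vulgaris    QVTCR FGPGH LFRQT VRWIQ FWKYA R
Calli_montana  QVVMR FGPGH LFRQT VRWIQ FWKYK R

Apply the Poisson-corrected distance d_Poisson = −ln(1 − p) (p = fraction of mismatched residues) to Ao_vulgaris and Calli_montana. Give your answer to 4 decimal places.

0.1226

The sequences differ at positions 3 (T/V), 4 (C/M), 25 (A/K).
p = 3/26 = 0.115385.
d = −ln(1 − 0.115385) = −ln(0.884615) = 0.1226.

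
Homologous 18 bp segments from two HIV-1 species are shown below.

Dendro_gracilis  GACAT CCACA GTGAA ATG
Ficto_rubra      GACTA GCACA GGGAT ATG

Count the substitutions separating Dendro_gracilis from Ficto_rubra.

The sequences differ at positions 4 (A/T), 5 (T/A), 6 (C/G), 12 (T/G), 15 (A/T).
That gives 5 mismatches out of 18 aligned sites, so the Hamming distance is 5.

5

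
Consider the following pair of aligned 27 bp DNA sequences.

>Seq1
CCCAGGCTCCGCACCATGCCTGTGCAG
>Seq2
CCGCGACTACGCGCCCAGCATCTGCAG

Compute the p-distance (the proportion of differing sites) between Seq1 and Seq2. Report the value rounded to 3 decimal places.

Mismatches occur at site 3 (C→G), site 4 (A→C), site 6 (G→A), site 9 (C→A), site 13 (A→G), site 16 (A→C), site 17 (T→A), site 20 (C→A), site 22 (G→C).
There are 9 differences over 27 sites, so p = 9/27 = 0.333.

0.333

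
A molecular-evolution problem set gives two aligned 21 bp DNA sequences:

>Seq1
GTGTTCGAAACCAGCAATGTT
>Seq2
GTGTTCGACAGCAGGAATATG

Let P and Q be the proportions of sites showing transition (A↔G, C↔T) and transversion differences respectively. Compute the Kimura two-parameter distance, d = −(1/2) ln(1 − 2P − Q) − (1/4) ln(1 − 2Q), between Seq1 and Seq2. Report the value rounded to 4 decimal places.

0.2881

The sequences differ at positions 9 (A/C, transversion), 11 (C/G, transversion), 15 (C/G, transversion), 19 (G/A, transition), 21 (T/G, transversion).
Of the 5 differences, 1 transition and 4 transversions over 21 sites: P = 1/21 = 0.047619, Q = 4/21 = 0.190476.
d = −0.5·ln(0.714286) − 0.25·ln(0.619048) = −0.5·(-0.336472) − 0.25·(-0.479572) = 0.2881.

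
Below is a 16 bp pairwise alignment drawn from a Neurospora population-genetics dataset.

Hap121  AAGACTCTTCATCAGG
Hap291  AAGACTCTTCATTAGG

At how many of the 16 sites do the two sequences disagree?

A single mismatch occurs at site 13 (C→T).
That gives 1 mismatch out of 16 aligned sites, so the Hamming distance is 1.

1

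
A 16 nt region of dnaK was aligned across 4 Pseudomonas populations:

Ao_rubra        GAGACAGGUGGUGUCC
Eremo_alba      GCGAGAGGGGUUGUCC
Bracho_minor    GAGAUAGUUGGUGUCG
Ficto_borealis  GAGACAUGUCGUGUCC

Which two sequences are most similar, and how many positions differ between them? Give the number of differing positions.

2

Pairwise Hamming distances:
  Ao_rubra vs Eremo_alba: 4
  Ao_rubra vs Bracho_minor: 3
  Ao_rubra vs Ficto_borealis: 2
  Eremo_alba vs Bracho_minor: 6
  Eremo_alba vs Ficto_borealis: 6
  Bracho_minor vs Ficto_borealis: 5
The smallest is 2, between Ao_rubra and Ficto_borealis.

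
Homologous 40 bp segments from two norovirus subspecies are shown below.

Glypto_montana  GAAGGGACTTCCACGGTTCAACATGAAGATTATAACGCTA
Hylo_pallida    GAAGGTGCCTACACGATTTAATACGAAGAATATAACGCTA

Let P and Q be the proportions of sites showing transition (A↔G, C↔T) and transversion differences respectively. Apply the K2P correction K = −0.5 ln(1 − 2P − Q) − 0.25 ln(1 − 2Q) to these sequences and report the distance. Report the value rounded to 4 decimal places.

0.2756

Mismatches occur at site 6 (G↔T, transversion), site 7 (A↔G, transition), site 9 (T↔C, transition), site 11 (C↔A, transversion), site 16 (G↔A, transition), site 19 (C↔T, transition), site 22 (C↔T, transition), site 24 (T↔C, transition), site 30 (T↔A, transversion).
Of the 9 differences, 6 transitions and 3 transversions over 40 sites: P = 6/40 = 0.150000, Q = 3/40 = 0.075000.
d = −0.5·ln(0.625000) − 0.25·ln(0.850000) = −0.5·(-0.470004) − 0.25·(-0.162519) = 0.2756.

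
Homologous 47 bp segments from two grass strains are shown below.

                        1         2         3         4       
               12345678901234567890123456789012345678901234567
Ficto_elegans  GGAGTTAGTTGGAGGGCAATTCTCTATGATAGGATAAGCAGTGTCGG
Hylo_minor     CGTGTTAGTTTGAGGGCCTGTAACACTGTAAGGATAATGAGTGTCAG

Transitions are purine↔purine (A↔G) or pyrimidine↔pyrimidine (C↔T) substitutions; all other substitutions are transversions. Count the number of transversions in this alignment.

14

Mismatches occur at site 1 (G↔C, transversion), site 3 (A↔T, transversion), site 11 (G↔T, transversion), site 18 (A↔C, transversion), site 19 (A↔T, transversion), site 20 (T↔G, transversion), site 22 (C↔A, transversion), site 23 (T↔A, transversion), site 25 (T↔A, transversion), site 26 (A↔C, transversion), site 29 (A↔T, transversion), site 30 (T↔A, transversion), site 38 (G↔T, transversion), site 39 (C↔G, transversion), site 46 (G↔A, transition).
Of the 15 differences, 1 transition and 14 transversions, so the answer is 14.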